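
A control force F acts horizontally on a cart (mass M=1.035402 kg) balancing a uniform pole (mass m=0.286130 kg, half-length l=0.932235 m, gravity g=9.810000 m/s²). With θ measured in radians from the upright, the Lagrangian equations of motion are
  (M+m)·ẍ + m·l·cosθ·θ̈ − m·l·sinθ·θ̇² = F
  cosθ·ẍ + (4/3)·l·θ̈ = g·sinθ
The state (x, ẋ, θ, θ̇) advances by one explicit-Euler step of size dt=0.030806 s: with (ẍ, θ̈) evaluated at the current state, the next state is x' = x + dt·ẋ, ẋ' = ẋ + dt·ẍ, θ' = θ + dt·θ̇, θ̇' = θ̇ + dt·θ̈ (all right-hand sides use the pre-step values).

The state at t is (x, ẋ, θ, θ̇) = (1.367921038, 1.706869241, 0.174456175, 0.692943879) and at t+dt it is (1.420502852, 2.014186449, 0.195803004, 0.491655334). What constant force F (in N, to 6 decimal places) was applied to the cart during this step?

F = 11.444779 N

ẍ = (ẋ'−ẋ)/dt = (2.014186449−1.706869241)/0.030806 = 9.975888
θ̈ = (θ̇'−θ̇)/dt = (0.491655334−0.692943879)/0.030806 = -6.534070
sinθ=0.173573, cosθ=0.984821
F = (M+m)·ẍ + m·l·cosθ·θ̈ − m·l·sinθ·θ̇² = 13.183455 + -1.716445 − 0.022231 = 11.444779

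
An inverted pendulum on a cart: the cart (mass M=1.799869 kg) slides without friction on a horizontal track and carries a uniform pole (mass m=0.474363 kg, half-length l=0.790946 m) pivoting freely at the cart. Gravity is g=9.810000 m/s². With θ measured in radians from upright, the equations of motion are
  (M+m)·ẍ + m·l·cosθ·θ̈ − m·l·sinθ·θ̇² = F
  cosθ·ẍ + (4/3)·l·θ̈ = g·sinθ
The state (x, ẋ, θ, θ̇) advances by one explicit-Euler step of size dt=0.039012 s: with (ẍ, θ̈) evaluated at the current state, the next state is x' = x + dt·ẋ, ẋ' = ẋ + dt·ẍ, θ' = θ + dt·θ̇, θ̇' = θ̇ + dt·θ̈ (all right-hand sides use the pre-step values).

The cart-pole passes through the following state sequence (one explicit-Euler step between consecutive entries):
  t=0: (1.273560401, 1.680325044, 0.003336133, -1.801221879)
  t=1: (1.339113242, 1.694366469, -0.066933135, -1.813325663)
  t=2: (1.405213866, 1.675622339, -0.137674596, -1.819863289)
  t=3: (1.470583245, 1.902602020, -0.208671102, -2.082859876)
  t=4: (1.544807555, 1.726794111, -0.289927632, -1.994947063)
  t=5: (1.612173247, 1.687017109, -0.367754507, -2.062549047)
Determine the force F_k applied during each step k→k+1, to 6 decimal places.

F_0 = 0.698087 N
F_1 = -1.072923 N
F_2 = 10.897056 N
F_3 = -9.084494 N
F_4 = -2.514969 N

step 0→1:
  ẍ = (ẋ'−ẋ)/dt = (1.694366469−1.680325044)/0.039012 = 0.359926
  θ̈ = (θ̇'−θ̇)/dt = (-1.813325663−-1.801221879)/0.039012 = -0.310258
  sinθ=0.003336, cosθ=0.999994
  F = (M+m)·ẍ + m·l·cosθ·θ̈ − m·l·sinθ·θ̇² = 0.818555 + -0.116407 − 0.004061 = 0.698087
step 1→2:
  ẍ = (ẋ'−ẋ)/dt = (1.675622339−1.694366469)/0.039012 = -0.480471
  θ̈ = (θ̇'−θ̇)/dt = (-1.819863289−-1.813325663)/0.039012 = -0.167580
  sinθ=-0.066883, cosθ=0.997761
  F = (M+m)·ẍ + m·l·cosθ·θ̈ − m·l·sinθ·θ̇² = -1.092702 + -0.062734 − -0.082514 = -1.072923
step 2→3:
  ẍ = (ẋ'−ẋ)/dt = (1.902602020−1.675622339)/0.039012 = 5.818202
  θ̈ = (θ̇'−θ̇)/dt = (-2.082859876−-1.819863289)/0.039012 = -6.741428
  sinθ=-0.137240, cosθ=0.990538
  F = (M+m)·ẍ + m·l·cosθ·θ̈ − m·l·sinθ·θ̇² = 13.231940 + -2.505420 − -0.170536 = 10.897056
step 3→4:
  ẍ = (ẋ'−ẋ)/dt = (1.726794111−1.902602020)/0.039012 = -4.506508
  θ̈ = (θ̇'−θ̇)/dt = (-1.994947063−-2.082859876)/0.039012 = 2.253481
  sinθ=-0.207160, cosθ=0.978307
  F = (M+m)·ẍ + m·l·cosθ·θ̈ − m·l·sinθ·θ̇² = -10.248846 + 0.827155 − -0.337197 = -9.084494
step 4→5:
  ẍ = (ẋ'−ẋ)/dt = (1.687017109−1.726794111)/0.039012 = -1.019609
  θ̈ = (θ̇'−θ̇)/dt = (-2.062549047−-1.994947063)/0.039012 = -1.732851
  sinθ=-0.285883, cosθ=0.958265
  F = (M+m)·ẍ + m·l·cosθ·θ̈ − m·l·sinθ·θ̇² = -2.318828 + -0.623023 − -0.426883 = -2.514969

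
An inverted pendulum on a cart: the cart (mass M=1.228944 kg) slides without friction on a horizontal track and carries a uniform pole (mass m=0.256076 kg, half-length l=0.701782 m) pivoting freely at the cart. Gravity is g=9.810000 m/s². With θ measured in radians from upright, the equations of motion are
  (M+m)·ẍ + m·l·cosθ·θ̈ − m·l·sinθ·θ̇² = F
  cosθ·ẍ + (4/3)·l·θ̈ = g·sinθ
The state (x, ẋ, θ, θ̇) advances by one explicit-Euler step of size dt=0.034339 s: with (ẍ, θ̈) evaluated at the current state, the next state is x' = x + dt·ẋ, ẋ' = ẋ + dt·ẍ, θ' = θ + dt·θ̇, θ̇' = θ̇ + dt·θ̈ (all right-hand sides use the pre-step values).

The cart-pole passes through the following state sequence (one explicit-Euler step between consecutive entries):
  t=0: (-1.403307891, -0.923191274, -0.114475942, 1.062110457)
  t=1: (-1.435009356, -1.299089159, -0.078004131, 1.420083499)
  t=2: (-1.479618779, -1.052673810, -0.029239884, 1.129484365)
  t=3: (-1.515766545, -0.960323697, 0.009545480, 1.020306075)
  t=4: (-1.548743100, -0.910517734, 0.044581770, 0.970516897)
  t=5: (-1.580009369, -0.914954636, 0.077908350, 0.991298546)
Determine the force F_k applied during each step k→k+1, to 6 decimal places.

F_0 = -14.371723 N
F_1 = 9.168492 N
F_2 = 3.429335 N
F_3 = 1.891562 N
F_4 = -0.090771 N

step 0→1:
  ẍ = (ẋ'−ẋ)/dt = (-1.299089159−-0.923191274)/0.034339 = -10.946675
  θ̈ = (θ̇'−θ̇)/dt = (1.420083499−1.062110457)/0.034339 = 10.424679
  sinθ=-0.114226, cosθ=0.993455
  F = (M+m)·ẍ + m·l·cosθ·θ̈ − m·l·sinθ·θ̇² = -16.256032 + 1.861152 − -0.023157 = -14.371723
step 1→2:
  ẍ = (ẋ'−ẋ)/dt = (-1.052673810−-1.299089159)/0.034339 = 7.175962
  θ̈ = (θ̇'−θ̇)/dt = (1.129484365−1.420083499)/0.034339 = -8.462656
  sinθ=-0.077925, cosθ=0.996959
  F = (M+m)·ẍ + m·l·cosθ·θ̈ − m·l·sinθ·θ̇² = 10.656447 + -1.516195 − -0.028241 = 9.168492
step 2→3:
  ẍ = (ẋ'−ẋ)/dt = (-0.960323697−-1.052673810)/0.034339 = 2.689365
  θ̈ = (θ̇'−θ̇)/dt = (1.020306075−1.129484365)/0.034339 = -3.179425
  sinθ=-0.029236, cosθ=0.999573
  F = (M+m)·ẍ + m·l·cosθ·θ̈ − m·l·sinθ·θ̇² = 3.993761 + -0.571129 − -0.006703 = 3.429335
step 3→4:
  ẍ = (ẋ'−ẋ)/dt = (-0.910517734−-0.960323697)/0.034339 = 1.450420
  θ̈ = (θ̇'−θ̇)/dt = (0.970516897−1.020306075)/0.034339 = -1.449931
  sinθ=0.009545, cosθ=0.999954
  F = (M+m)·ẍ + m·l·cosθ·θ̈ − m·l·sinθ·θ̇² = 2.153902 + -0.260555 − 0.001786 = 1.891562
step 4→5:
  ẍ = (ẋ'−ẋ)/dt = (-0.914954636−-0.910517734)/0.034339 = -0.129209
  θ̈ = (θ̇'−θ̇)/dt = (0.991298546−0.970516897)/0.034339 = 0.605191
  sinθ=0.044567, cosθ=0.999006
  F = (M+m)·ẍ + m·l·cosθ·θ̈ − m·l·sinθ·θ̇² = -0.191878 + 0.108651 − 0.007544 = -0.090771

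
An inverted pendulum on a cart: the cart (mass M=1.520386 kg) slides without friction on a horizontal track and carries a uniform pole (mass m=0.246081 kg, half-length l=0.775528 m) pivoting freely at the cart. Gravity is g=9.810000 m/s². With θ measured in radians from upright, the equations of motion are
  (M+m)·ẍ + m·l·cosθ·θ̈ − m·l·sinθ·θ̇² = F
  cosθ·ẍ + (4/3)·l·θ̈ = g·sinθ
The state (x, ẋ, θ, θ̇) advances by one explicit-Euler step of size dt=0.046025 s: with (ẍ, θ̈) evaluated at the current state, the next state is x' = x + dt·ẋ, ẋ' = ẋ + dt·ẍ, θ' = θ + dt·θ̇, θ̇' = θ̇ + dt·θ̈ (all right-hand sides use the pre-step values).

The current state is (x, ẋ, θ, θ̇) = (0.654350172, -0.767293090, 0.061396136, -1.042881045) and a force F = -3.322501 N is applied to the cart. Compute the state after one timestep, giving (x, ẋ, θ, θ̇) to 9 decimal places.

(0.619035508, -0.866771894, 0.013397536, -0.920066682)

sinθ=0.061357571, cosθ=0.998115849
temp = (F + m·l·θ̇²·sinθ)/(M+m) = (-3.322501 + 0.012735420)/1.766467 = -1.873663974
θ̈ = (g·sinθ − cosθ·temp)/(l·(4/3 − m·cos²θ/(M+m))) = 2.668427234
ẍ = temp − m·l·θ̈·cosθ/(M+m) = -2.161408025
Euler: x'=0.654350172+0.046025·-0.767293090=0.619035508, ẋ'=-0.767293090+0.046025·-2.161408025=-0.866771894
       θ'=0.061396136+0.046025·-1.042881045=0.013397536, θ̇'=-1.042881045+0.046025·2.668427234=-0.920066682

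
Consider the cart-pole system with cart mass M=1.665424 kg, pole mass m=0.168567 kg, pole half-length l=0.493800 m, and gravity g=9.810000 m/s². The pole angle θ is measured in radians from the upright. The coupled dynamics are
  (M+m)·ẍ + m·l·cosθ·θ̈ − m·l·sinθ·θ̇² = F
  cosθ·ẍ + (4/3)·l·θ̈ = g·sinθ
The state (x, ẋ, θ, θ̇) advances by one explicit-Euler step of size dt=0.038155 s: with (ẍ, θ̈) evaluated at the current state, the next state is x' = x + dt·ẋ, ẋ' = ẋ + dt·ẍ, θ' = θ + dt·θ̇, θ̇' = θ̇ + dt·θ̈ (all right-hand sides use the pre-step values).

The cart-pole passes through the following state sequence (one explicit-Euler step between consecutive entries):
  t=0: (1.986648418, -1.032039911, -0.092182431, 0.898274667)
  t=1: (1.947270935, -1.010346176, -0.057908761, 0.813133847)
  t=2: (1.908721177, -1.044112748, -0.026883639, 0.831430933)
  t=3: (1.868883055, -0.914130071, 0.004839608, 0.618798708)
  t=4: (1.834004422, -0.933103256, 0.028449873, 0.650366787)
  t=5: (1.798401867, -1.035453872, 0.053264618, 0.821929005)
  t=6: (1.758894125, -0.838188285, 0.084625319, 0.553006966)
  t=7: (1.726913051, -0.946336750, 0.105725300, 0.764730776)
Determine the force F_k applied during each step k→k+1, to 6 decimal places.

step 0→1:
  ẍ = (ẋ'−ẋ)/dt = (-1.010346176−-1.032039911)/0.038155 = 0.568569
  θ̈ = (θ̇'−θ̇)/dt = (0.813133847−0.898274667)/0.038155 = -2.231446
  sinθ=-0.092052, cosθ=0.995754
  F = (M+m)·ẍ + m·l·cosθ·θ̈ − m·l·sinθ·θ̇² = 1.042750 + -0.184953 − -0.006183 = 0.863979
step 1→2:
  ẍ = (ẋ'−ẋ)/dt = (-1.044112748−-1.010346176)/0.038155 = -0.884984
  θ̈ = (θ̇'−θ̇)/dt = (0.831430933−0.813133847)/0.038155 = 0.479546
  sinθ=-0.057876, cosθ=0.998324
  F = (M+m)·ẍ + m·l·cosθ·θ̈ − m·l·sinθ·θ̇² = -1.623053 + 0.039850 − -0.003185 = -1.580018
step 2→3:
  ẍ = (ẋ'−ẋ)/dt = (-0.914130071−-1.044112748)/0.038155 = 3.406701
  θ̈ = (θ̇'−θ̇)/dt = (0.618798708−0.831430933)/0.038155 = -5.572854
  sinθ=-0.026880, cosθ=0.999639
  F = (M+m)·ẍ + m·l·cosθ·θ̈ − m·l·sinθ·θ̇² = 6.247859 + -0.463708 − -0.001547 = 5.785698
step 3→4:
  ẍ = (ẋ'−ẋ)/dt = (-0.933103256−-0.914130071)/0.038155 = -0.497266
  θ̈ = (θ̇'−θ̇)/dt = (0.650366787−0.618798708)/0.038155 = 0.827364
  sinθ=0.004840, cosθ=0.999988
  F = (M+m)·ẍ + m·l·cosθ·θ̈ − m·l·sinθ·θ̇² = -0.911981 + 0.068868 − 0.000154 = -0.843268
step 4→5:
  ẍ = (ẋ'−ẋ)/dt = (-1.035453872−-0.933103256)/0.038155 = -2.682496
  θ̈ = (θ̇'−θ̇)/dt = (0.821929005−0.650366787)/0.038155 = 4.496454
  sinθ=0.028446, cosθ=0.999595
  F = (M+m)·ẍ + m·l·cosθ·θ̈ − m·l·sinθ·θ̇² = -4.919673 + 0.374126 − 0.001002 = -4.546548
step 5→6:
  ẍ = (ẋ'−ẋ)/dt = (-0.838188285−-1.035453872)/0.038155 = 5.170111
  θ̈ = (θ̇'−θ̇)/dt = (0.553006966−0.821929005)/0.038155 = -7.048147
  sinθ=0.053239, cosθ=0.998582
  F = (M+m)·ẍ + m·l·cosθ·θ̈ − m·l·sinθ·θ̇² = 9.481937 + -0.585844 − 0.002994 = 8.893099
step 6→7:
  ẍ = (ẋ'−ẋ)/dt = (-0.946336750−-0.838188285)/0.038155 = -2.834451
  θ̈ = (θ̇'−θ̇)/dt = (0.764730776−0.553006966)/0.038155 = 5.549045
  sinθ=0.084524, cosθ=0.996421
  F = (M+m)·ẍ + m·l·cosθ·θ̈ − m·l·sinθ·θ̇² = -5.198357 + 0.460241 − 0.002152 = -4.740268

F_0 = 0.863979 N
F_1 = -1.580018 N
F_2 = 5.785698 N
F_3 = -0.843268 N
F_4 = -4.546548 N
F_5 = 8.893099 N
F_6 = -4.740268 N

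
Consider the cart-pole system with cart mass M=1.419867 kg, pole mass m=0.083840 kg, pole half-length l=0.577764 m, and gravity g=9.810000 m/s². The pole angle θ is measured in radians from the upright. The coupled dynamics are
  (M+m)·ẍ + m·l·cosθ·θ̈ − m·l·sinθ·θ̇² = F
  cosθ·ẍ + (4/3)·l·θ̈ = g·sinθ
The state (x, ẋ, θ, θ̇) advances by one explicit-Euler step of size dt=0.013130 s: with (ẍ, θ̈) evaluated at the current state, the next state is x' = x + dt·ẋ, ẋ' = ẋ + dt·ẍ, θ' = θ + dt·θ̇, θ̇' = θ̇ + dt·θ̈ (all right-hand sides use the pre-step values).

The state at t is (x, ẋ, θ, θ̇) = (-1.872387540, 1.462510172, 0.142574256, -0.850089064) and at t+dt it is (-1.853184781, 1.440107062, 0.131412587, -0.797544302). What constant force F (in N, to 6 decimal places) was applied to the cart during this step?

F = -2.378796 N

ẍ = (ẋ'−ẋ)/dt = (1.440107062−1.462510172)/0.013130 = -1.706254
θ̈ = (θ̇'−θ̇)/dt = (-0.797544302−-0.850089064)/0.013130 = 4.001886
sinθ=0.142092, cosθ=0.989853
F = (M+m)·ẍ + m·l·cosθ·θ̈ − m·l·sinθ·θ̇² = -2.565705 + 0.191883 − 0.004974 = -2.378796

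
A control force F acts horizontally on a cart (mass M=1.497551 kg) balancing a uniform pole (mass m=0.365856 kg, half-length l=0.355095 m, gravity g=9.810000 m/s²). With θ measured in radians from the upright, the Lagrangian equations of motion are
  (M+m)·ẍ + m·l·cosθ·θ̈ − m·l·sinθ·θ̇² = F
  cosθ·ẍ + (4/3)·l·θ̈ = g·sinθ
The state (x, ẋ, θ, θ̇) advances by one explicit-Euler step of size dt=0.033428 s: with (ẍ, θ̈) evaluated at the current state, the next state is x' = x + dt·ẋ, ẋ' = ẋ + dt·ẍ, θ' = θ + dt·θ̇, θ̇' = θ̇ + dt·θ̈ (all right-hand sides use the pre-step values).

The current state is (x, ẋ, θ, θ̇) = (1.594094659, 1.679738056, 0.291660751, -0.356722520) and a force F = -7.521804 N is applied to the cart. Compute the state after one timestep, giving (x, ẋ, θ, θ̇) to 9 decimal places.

(1.650244943, 1.508452862, 0.279736231, 0.188930952)

sinθ=0.287543235, cosθ=0.957767659
temp = (F + m·l·θ̇²·sinθ)/(M+m) = (-7.521804 + 0.004753560)/1.863407 = -4.034035742
θ̈ = (g·sinθ − cosθ·temp)/(l·(4/3 − m·cos²θ/(M+m))) = 16.323246138
ẍ = temp − m·l·θ̈·cosθ/(M+m) = -5.124003657
Euler: x'=1.594094659+0.033428·1.679738056=1.650244943, ẋ'=1.679738056+0.033428·-5.124003657=1.508452862
       θ'=0.291660751+0.033428·-0.356722520=0.279736231, θ̇'=-0.356722520+0.033428·16.323246138=0.188930952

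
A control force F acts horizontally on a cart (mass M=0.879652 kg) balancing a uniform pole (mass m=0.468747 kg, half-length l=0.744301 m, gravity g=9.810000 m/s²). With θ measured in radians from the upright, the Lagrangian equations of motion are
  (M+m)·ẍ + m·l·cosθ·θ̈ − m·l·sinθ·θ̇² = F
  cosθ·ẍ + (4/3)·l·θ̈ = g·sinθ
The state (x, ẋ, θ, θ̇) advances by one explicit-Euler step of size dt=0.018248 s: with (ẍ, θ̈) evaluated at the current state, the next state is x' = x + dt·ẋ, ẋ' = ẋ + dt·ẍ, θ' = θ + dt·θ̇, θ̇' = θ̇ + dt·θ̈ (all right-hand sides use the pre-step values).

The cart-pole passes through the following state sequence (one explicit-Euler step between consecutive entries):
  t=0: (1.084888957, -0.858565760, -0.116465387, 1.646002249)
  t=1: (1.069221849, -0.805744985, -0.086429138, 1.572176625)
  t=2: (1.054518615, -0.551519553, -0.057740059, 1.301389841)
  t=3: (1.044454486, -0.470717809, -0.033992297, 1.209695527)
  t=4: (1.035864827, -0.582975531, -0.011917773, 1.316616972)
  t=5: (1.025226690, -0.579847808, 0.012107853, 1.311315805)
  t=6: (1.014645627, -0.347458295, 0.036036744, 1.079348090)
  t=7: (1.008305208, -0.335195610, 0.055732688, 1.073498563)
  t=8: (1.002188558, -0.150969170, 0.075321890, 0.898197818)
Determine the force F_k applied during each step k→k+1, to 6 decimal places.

F_0 = 2.610993 N
F_1 = 13.701987 N
F_2 = 4.254571 N
F_3 = -6.234624 N
F_4 = 0.136977 N
F_5 = 12.729955 N
F_6 = 0.779716 N
F_7 = 10.244221 N

step 0→1:
  ẍ = (ẋ'−ẋ)/dt = (-0.805744985−-0.858565760)/0.018248 = 2.894606
  θ̈ = (θ̇'−θ̇)/dt = (1.572176625−1.646002249)/0.018248 = -4.045683
  sinθ=-0.116202, cosθ=0.993226
  F = (M+m)·ẍ + m·l·cosθ·θ̈ − m·l·sinθ·θ̇² = 3.903084 + -1.401932 − -0.109841 = 2.610993
step 1→2:
  ẍ = (ẋ'−ẋ)/dt = (-0.551519553−-0.805744985)/0.018248 = 13.931687
  θ̈ = (θ̇'−θ̇)/dt = (1.301389841−1.572176625)/0.018248 = -14.839258
  sinθ=-0.086322, cosθ=0.996267
  F = (M+m)·ẍ + m·l·cosθ·θ̈ − m·l·sinθ·θ̇² = 18.785473 + -5.157927 − -0.074440 = 13.701987
step 2→3:
  ẍ = (ẋ'−ẋ)/dt = (-0.470717809−-0.551519553)/0.018248 = 4.427978
  θ̈ = (θ̇'−θ̇)/dt = (1.209695527−1.301389841)/0.018248 = -5.024897
  sinθ=-0.057708, cosθ=0.998334
  F = (M+m)·ẍ + m·l·cosθ·θ̈ − m·l·sinθ·θ̇² = 5.970681 + -1.750209 − -0.034099 = 4.254571
step 3→4:
  ẍ = (ẋ'−ẋ)/dt = (-0.582975531−-0.470717809)/0.018248 = -6.151782
  θ̈ = (θ̇'−θ̇)/dt = (1.316616972−1.209695527)/0.018248 = 5.859351
  sinθ=-0.033986, cosθ=0.999422
  F = (M+m)·ẍ + m·l·cosθ·θ̈ − m·l·sinθ·θ̇² = -8.295057 + 2.043082 − -0.017351 = -6.234624
step 4→5:
  ẍ = (ẋ'−ẋ)/dt = (-0.579847808−-0.582975531)/0.018248 = 0.171401
  θ̈ = (θ̇'−θ̇)/dt = (1.311315805−1.316616972)/0.018248 = -0.290507
  sinθ=-0.011917, cosθ=0.999929
  F = (M+m)·ẍ + m·l·cosθ·θ̈ − m·l·sinθ·θ̇² = 0.231117 + -0.101347 − -0.007208 = 0.136977
step 5→6:
  ẍ = (ẋ'−ẋ)/dt = (-0.347458295−-0.579847808)/0.018248 = 12.735068
  θ̈ = (θ̇'−θ̇)/dt = (1.079348090−1.311315805)/0.018248 = -12.711953
  sinθ=0.012108, cosθ=0.999927
  F = (M+m)·ẍ + m·l·cosθ·θ̈ − m·l·sinθ·θ̇² = 17.171952 + -4.434734 − 0.007264 = 12.729955
step 6→7:
  ẍ = (ẋ'−ẋ)/dt = (-0.335195610−-0.347458295)/0.018248 = 0.672002
  θ̈ = (θ̇'−θ̇)/dt = (1.073498563−1.079348090)/0.018248 = -0.320557
  sinθ=0.036029, cosθ=0.999351
  F = (M+m)·ẍ + m·l·cosθ·θ̈ − m·l·sinθ·θ̇² = 0.906126 + -0.111766 − 0.014644 = 0.779716
step 7→8:
  ẍ = (ẋ'−ẋ)/dt = (-0.150969170−-0.335195610)/0.018248 = 10.095706
  θ̈ = (θ̇'−θ̇)/dt = (0.898197818−1.073498563)/0.018248 = -9.606573
  sinθ=0.055704, cosθ=0.998447
  F = (M+m)·ẍ + m·l·cosθ·θ̈ − m·l·sinθ·θ̇² = 13.613040 + -3.346422 − 0.022396 = 10.244221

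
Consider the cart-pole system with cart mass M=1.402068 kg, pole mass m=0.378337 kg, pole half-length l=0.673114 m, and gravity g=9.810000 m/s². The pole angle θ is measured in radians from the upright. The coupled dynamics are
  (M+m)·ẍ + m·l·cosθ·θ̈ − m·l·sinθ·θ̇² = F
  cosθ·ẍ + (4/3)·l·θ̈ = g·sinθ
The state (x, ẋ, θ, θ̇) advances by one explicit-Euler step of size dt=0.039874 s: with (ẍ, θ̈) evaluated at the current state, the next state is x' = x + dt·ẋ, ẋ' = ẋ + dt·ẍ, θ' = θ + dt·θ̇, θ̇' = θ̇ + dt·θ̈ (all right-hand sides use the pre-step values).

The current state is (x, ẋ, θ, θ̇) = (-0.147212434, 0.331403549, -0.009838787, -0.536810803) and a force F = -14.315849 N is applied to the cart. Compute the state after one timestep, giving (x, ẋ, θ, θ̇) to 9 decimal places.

sinθ=-0.009838628, cosθ=0.999951600
temp = (F + m·l·θ̇²·sinθ)/(M+m) = (-14.315849 + -0.000722012)/1.780405 = -8.041187826
θ̈ = (g·sinθ − cosθ·temp)/(l·(4/3 − m·cos²θ/(M+m))) = 10.529729312
ẍ = temp − m·l·θ̈·cosθ/(M+m) = -9.547256657
Euler: x'=-0.147212434+0.039874·0.331403549=-0.133998049, ẋ'=0.331403549+0.039874·-9.547256657=-0.049283763
       θ'=-0.009838787+0.039874·-0.536810803=-0.031243581, θ̇'=-0.536810803+0.039874·10.529729312=-0.116948376

(-0.133998049, -0.049283763, -0.031243581, -0.116948376)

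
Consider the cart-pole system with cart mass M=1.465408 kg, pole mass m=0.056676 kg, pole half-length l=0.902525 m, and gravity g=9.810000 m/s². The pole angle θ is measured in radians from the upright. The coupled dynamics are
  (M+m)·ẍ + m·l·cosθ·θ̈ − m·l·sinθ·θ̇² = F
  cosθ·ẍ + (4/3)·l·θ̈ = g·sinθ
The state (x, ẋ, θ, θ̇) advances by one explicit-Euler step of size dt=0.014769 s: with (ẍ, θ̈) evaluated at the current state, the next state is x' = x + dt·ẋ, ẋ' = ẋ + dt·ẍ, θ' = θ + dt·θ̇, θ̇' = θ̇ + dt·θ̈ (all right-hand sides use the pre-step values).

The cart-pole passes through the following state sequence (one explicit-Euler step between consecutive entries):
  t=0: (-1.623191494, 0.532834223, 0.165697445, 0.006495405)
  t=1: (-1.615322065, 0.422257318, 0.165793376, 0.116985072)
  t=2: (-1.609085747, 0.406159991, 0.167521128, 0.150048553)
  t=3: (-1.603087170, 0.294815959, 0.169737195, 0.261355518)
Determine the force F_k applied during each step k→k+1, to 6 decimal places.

step 0→1:
  ẍ = (ẋ'−ẋ)/dt = (0.422257318−0.532834223)/0.014769 = -7.487095
  θ̈ = (θ̇'−θ̇)/dt = (0.116985072−0.006495405)/0.014769 = 7.481188
  sinθ=0.164940, cosθ=0.986304
  F = (M+m)·ẍ + m·l·cosθ·θ̈ − m·l·sinθ·θ̇² = -11.395987 + 0.377433 − 0.000000 = -11.018555
step 1→2:
  ẍ = (ẋ'−ẋ)/dt = (0.406159991−0.422257318)/0.014769 = -1.089940
  θ̈ = (θ̇'−θ̇)/dt = (0.150048553−0.116985072)/0.014769 = 2.238708
  sinθ=0.165035, cosθ=0.986288
  F = (M+m)·ẍ + m·l·cosθ·θ̈ − m·l·sinθ·θ̇² = -1.658981 + 0.112943 − 0.000116 = -1.546153
step 2→3:
  ẍ = (ẋ'−ẋ)/dt = (0.294815959−0.406159991)/0.014769 = -7.539037
  θ̈ = (θ̇'−θ̇)/dt = (0.261355518−0.150048553)/0.014769 = 7.536527
  sinθ=0.166739, cosθ=0.986001
  F = (M+m)·ẍ + m·l·cosθ·θ̈ − m·l·sinθ·θ̇² = -11.475047 + 0.380108 − 0.000192 = -11.095131

F_0 = -11.018555 N
F_1 = -1.546153 N
F_2 = -11.095131 N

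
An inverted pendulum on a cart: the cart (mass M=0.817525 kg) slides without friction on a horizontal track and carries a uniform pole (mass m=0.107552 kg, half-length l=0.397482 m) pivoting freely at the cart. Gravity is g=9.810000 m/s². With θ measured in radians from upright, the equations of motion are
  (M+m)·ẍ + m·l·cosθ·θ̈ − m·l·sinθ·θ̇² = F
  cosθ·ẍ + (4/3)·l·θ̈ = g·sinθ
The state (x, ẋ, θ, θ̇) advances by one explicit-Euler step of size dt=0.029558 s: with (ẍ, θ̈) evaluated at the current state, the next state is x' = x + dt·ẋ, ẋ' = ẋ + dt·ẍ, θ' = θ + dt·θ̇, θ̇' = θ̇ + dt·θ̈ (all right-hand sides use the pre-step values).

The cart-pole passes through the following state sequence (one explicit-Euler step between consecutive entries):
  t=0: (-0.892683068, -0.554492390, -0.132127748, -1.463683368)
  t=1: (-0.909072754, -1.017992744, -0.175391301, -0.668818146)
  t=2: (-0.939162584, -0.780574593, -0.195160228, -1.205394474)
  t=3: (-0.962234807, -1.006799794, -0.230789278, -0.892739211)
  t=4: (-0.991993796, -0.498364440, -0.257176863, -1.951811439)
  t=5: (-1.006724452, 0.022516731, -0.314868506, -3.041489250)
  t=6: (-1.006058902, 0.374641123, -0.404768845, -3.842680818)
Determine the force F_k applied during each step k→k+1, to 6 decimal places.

F_0 = -13.354509 N
F_1 = 6.669666 N
F_2 = -6.624515 N
F_3 = 14.429167 N
F_4 = 14.819268 N
F_5 = 10.041111 N

step 0→1:
  ẍ = (ẋ'−ẋ)/dt = (-1.017992744−-0.554492390)/0.029558 = -15.681046
  θ̈ = (θ̇'−θ̇)/dt = (-0.668818146−-1.463683368)/0.029558 = 26.891712
  sinθ=-0.131744, cosθ=0.991284
  F = (M+m)·ẍ + m·l·cosθ·θ̈ − m·l·sinθ·θ̇² = -14.506175 + 1.139600 − -0.012066 = -13.354509
step 1→2:
  ẍ = (ẋ'−ẋ)/dt = (-0.780574593−-1.017992744)/0.029558 = 8.032281
  θ̈ = (θ̇'−θ̇)/dt = (-1.205394474−-0.668818146)/0.029558 = -18.153337
  sinθ=-0.174493, cosθ=0.984658
  F = (M+m)·ẍ + m·l·cosθ·θ̈ − m·l·sinθ·θ̇² = 7.430478 + -0.764149 − -0.003337 = 6.669666
step 2→3:
  ẍ = (ẋ'−ẋ)/dt = (-1.006799794−-0.780574593)/0.029558 = -7.653603
  θ̈ = (θ̇'−θ̇)/dt = (-0.892739211−-1.205394474)/0.029558 = 10.577687
  sinθ=-0.193924, cosθ=0.981017
  F = (M+m)·ẍ + m·l·cosθ·θ̈ − m·l·sinθ·θ̇² = -7.080172 + 0.443612 − -0.012046 = -6.624515
step 3→4:
  ẍ = (ẋ'−ẋ)/dt = (-0.498364440−-1.006799794)/0.029558 = 17.201277
  θ̈ = (θ̇'−θ̇)/dt = (-1.951811439−-0.892739211)/0.029558 = -35.830307
  sinθ=-0.228746, cosθ=0.973486
  F = (M+m)·ẍ + m·l·cosθ·θ̈ − m·l·sinθ·θ̇² = 15.912506 + -1.491133 − -0.007794 = 14.429167
step 4→5:
  ẍ = (ẋ'−ẋ)/dt = (0.022516731−-0.498364440)/0.029558 = 17.622342
  θ̈ = (θ̇'−θ̇)/dt = (-3.041489250−-1.951811439)/0.029558 = -36.865749
  sinθ=-0.254351, cosθ=0.967112
  F = (M+m)·ẍ + m·l·cosθ·θ̈ − m·l·sinθ·θ̇² = 16.302023 + -1.524178 − -0.041423 = 14.819268
step 5→6:
  ẍ = (ẋ'−ẋ)/dt = (0.374641123−0.022516731)/0.029558 = 11.912998
  θ̈ = (θ̇'−θ̇)/dt = (-3.842680818−-3.041489250)/0.029558 = -27.105744
  sinθ=-0.309691, cosθ=0.950837
  F = (M+m)·ẍ + m·l·cosθ·θ̈ − m·l·sinθ·θ̇² = 11.020440 + -1.101802 − -0.122472 = 10.041111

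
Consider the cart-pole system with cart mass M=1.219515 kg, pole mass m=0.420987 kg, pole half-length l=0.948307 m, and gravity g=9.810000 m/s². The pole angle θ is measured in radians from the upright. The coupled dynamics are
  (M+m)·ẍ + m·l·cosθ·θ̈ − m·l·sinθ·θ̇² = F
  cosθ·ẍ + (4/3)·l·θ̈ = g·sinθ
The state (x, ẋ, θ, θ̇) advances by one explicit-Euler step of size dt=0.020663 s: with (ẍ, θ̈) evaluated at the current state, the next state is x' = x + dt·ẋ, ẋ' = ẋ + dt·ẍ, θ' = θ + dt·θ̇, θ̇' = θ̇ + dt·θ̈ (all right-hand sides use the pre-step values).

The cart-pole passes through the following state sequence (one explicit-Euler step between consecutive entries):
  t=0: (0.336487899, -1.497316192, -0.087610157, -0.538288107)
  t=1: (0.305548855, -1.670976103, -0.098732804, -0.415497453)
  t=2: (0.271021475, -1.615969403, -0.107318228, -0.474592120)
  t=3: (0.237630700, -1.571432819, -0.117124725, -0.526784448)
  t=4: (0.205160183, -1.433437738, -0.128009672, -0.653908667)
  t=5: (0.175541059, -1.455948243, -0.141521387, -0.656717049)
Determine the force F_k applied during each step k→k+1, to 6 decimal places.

step 0→1:
  ẍ = (ẋ'−ẋ)/dt = (-1.670976103−-1.497316192)/0.020663 = -8.404390
  θ̈ = (θ̇'−θ̇)/dt = (-0.415497453−-0.538288107)/0.020663 = 5.942538
  sinθ=-0.087498, cosθ=0.996165
  F = (M+m)·ẍ + m·l·cosθ·θ̈ − m·l·sinθ·θ̇² = -13.787419 + 2.363310 − -0.010122 = -11.413987
step 1→2:
  ẍ = (ẋ'−ẋ)/dt = (-1.615969403−-1.670976103)/0.020663 = 2.662087
  θ̈ = (θ̇'−θ̇)/dt = (-0.474592120−-0.415497453)/0.020663 = -2.859927
  sinθ=-0.098572, cosθ=0.995130
  F = (M+m)·ẍ + m·l·cosθ·θ̈ − m·l·sinθ·θ̇² = 4.367159 + -1.136194 − -0.006794 = 3.237759
step 2→3:
  ẍ = (ẋ'−ẋ)/dt = (-1.571432819−-1.615969403)/0.020663 = 2.155378
  θ̈ = (θ̇'−θ̇)/dt = (-0.526784448−-0.474592120)/0.020663 = -2.525883
  sinθ=-0.107112, cosθ=0.994247
  F = (M+m)·ẍ + m·l·cosθ·θ̈ − m·l·sinθ·θ̇² = 3.535903 + -1.002594 − -0.009632 = 2.542940
step 3→4:
  ẍ = (ẋ'−ẋ)/dt = (-1.433437738−-1.571432819)/0.020663 = 6.678366
  θ̈ = (θ̇'−θ̇)/dt = (-0.653908667−-0.526784448)/0.020663 = -6.152263
  sinθ=-0.116857, cosθ=0.993149
  F = (M+m)·ẍ + m·l·cosθ·θ̈ − m·l·sinθ·θ̇² = 10.955873 + -2.439309 − -0.012946 = 8.529510
step 4→5:
  ẍ = (ẋ'−ẋ)/dt = (-1.455948243−-1.433437738)/0.020663 = -1.089411
  θ̈ = (θ̇'−θ̇)/dt = (-0.656717049−-0.653908667)/0.020663 = -0.135914
  sinθ=-0.127660, cosθ=0.991818
  F = (M+m)·ẍ + m·l·cosθ·θ̈ − m·l·sinθ·θ̇² = -1.787181 + -0.053816 − -0.021793 = -1.819205

F_0 = -11.413987 N
F_1 = 3.237759 N
F_2 = 2.542940 N
F_3 = 8.529510 N
F_4 = -1.819205 N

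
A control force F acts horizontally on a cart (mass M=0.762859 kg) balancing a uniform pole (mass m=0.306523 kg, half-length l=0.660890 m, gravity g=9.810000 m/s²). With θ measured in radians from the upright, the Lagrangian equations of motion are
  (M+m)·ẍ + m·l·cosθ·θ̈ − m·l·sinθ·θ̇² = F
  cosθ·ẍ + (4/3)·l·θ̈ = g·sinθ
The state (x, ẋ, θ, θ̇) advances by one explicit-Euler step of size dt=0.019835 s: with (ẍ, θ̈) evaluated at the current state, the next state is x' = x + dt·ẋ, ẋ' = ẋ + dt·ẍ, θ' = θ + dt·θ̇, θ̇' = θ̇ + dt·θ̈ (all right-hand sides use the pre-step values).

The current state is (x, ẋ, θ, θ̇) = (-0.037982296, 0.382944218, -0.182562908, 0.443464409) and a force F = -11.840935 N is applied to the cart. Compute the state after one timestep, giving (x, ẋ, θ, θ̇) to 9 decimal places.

sinθ=-0.181550484, cosθ=0.983381626
temp = (F + m·l·θ̇²·sinθ)/(M+m) = (-11.840935 + -0.007232812)/1.069382 = -11.079453191
θ̈ = (g·sinθ − cosθ·temp)/(l·(4/3 − m·cos²θ/(M+m))) = 13.057842202
ẍ = temp − m·l·θ̈·cosθ/(M+m) = -13.511953386
Euler: x'=-0.037982296+0.019835·0.382944218=-0.030386597, ẋ'=0.382944218+0.019835·-13.511953386=0.114934623
       θ'=-0.182562908+0.019835·0.443464409=-0.173766791, θ̇'=0.443464409+0.019835·13.057842202=0.702466709

(-0.030386597, 0.114934623, -0.173766791, 0.702466709)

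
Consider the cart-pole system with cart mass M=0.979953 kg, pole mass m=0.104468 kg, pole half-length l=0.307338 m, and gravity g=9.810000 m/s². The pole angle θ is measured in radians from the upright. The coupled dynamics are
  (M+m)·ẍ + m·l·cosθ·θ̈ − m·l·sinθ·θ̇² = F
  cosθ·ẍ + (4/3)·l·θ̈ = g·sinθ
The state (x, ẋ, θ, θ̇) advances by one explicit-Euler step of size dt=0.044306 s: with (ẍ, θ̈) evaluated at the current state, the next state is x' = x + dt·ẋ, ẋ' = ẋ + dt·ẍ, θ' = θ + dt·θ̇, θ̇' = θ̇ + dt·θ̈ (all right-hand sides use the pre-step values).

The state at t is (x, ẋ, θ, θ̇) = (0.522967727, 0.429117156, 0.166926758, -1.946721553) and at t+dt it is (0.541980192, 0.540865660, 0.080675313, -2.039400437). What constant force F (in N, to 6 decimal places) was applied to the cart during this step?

F = 2.648680 N

ẍ = (ẋ'−ẋ)/dt = (0.540865660−0.429117156)/0.044306 = 2.522198
θ̈ = (θ̇'−θ̇)/dt = (-2.039400437−-1.946721553)/0.044306 = -2.091791
sinθ=0.166153, cosθ=0.986100
F = (M+m)·ẍ + m·l·cosθ·θ̈ − m·l·sinθ·θ̇² = 2.735124 + -0.066228 − 0.020217 = 2.648680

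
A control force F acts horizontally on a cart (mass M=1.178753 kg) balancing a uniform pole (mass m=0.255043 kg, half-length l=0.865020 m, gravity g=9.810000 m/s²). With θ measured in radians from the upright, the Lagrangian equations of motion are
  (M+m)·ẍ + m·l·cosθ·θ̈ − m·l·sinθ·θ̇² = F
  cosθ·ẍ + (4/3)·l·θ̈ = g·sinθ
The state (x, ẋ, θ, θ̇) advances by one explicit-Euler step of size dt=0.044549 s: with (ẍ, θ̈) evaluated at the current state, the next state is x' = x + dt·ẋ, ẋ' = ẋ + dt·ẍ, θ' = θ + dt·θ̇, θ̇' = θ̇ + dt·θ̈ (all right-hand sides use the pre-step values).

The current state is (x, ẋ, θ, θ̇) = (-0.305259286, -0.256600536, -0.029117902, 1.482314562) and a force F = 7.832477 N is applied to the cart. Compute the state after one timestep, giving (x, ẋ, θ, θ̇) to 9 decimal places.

sinθ=-0.029113788, cosθ=0.999576104
temp = (F + m·l·θ̇²·sinθ)/(M+m) = (7.832477 + -0.014112989)/1.433796 = 5.452912416
θ̈ = (g·sinθ − cosθ·temp)/(l·(4/3 − m·cos²θ/(M+m))) = -5.738381788
ẍ = temp − m·l·θ̈·cosθ/(M+m) = 6.335499357
Euler: x'=-0.305259286+0.044549·-0.256600536=-0.316690583, ẋ'=-0.256600536+0.044549·6.335499357=0.025639625
       θ'=-0.029117902+0.044549·1.482314562=0.036917729, θ̇'=1.482314562+0.044549·-5.738381788=1.226675392

(-0.316690583, 0.025639625, 0.036917729, 1.226675392)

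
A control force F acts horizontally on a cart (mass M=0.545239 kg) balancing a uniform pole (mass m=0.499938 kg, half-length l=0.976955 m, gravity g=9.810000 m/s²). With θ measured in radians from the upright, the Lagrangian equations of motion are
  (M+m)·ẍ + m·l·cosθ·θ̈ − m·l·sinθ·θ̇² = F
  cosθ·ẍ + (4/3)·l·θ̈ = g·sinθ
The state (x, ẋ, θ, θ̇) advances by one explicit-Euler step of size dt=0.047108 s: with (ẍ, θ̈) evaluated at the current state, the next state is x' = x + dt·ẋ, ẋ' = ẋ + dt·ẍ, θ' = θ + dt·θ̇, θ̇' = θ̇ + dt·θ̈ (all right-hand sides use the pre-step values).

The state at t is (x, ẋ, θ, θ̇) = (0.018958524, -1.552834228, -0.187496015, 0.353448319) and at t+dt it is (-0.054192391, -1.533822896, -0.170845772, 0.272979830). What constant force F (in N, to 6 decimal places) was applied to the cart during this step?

ẍ = (ẋ'−ẋ)/dt = (-1.533822896−-1.552834228)/0.047108 = 0.403569
θ̈ = (θ̇'−θ̇)/dt = (0.272979830−0.353448319)/0.047108 = -1.708170
sinθ=-0.186399, cosθ=0.982474
F = (M+m)·ẍ + m·l·cosθ·θ̈ − m·l·sinθ·θ̇² = 0.421801 + -0.819677 − -0.011373 = -0.386503

F = -0.386503 N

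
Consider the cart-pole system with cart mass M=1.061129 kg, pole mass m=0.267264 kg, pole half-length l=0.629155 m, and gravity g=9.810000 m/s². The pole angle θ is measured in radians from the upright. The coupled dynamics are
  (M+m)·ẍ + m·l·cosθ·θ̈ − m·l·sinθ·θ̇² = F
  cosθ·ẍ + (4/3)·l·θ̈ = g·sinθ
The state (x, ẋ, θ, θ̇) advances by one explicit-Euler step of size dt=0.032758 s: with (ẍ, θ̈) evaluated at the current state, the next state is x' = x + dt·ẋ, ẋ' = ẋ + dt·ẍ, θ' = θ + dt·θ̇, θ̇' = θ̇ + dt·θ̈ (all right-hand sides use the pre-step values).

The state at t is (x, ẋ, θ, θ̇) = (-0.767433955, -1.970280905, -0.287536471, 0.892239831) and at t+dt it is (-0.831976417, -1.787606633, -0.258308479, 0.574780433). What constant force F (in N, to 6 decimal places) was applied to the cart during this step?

F = 5.883063 N

ẍ = (ẋ'−ẋ)/dt = (-1.787606633−-1.970280905)/0.032758 = 5.576478
θ̈ = (θ̇'−θ̇)/dt = (0.574780433−0.892239831)/0.032758 = -9.691049
sinθ=-0.283591, cosθ=0.958945
F = (M+m)·ẍ + m·l·cosθ·θ̈ − m·l·sinθ·θ̇² = 7.407755 + -1.562654 − -0.037962 = 5.883063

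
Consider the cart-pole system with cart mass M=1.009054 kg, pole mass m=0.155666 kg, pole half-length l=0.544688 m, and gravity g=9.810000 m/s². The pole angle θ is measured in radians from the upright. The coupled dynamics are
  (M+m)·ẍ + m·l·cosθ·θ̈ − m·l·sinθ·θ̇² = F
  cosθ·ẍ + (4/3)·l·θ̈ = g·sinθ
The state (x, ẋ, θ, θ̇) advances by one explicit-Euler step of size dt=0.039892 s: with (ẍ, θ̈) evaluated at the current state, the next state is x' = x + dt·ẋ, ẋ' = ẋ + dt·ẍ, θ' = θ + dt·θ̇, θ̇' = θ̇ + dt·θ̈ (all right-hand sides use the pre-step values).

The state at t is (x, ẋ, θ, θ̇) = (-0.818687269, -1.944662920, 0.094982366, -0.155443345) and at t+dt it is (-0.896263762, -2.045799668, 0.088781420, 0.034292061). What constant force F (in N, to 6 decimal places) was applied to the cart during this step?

F = -2.551607 N

ẍ = (ẋ'−ẋ)/dt = (-2.045799668−-1.944662920)/0.039892 = -2.535264
θ̈ = (θ̇'−θ̇)/dt = (0.034292061−-0.155443345)/0.039892 = 4.756227
sinθ=0.094840, cosθ=0.995493
F = (M+m)·ẍ + m·l·cosθ·θ̈ − m·l·sinθ·θ̇² = -2.952873 + 0.401460 − 0.000194 = -2.551607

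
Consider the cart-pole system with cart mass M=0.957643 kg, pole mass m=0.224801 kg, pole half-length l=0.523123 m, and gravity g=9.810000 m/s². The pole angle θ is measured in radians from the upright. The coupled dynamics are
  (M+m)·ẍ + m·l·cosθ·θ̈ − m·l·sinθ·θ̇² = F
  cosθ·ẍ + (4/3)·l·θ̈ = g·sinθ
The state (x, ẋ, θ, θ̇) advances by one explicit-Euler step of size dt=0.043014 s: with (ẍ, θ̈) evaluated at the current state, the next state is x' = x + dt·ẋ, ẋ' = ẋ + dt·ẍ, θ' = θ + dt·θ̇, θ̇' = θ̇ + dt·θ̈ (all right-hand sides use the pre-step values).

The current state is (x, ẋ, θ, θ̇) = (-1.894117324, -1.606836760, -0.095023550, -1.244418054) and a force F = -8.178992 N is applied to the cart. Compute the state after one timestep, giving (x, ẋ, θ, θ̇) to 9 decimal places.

sinθ=-0.094880612, cosθ=0.995488659
temp = (F + m·l·θ̇²·sinθ)/(M+m) = (-8.178992 + -0.017278743)/1.182444 = -6.931635446
θ̈ = (g·sinθ − cosθ·temp)/(l·(4/3 − m·cos²θ/(M+m))) = 9.966937150
ẍ = temp − m·l·θ̈·cosθ/(M+m) = -7.918413558
Euler: x'=-1.894117324+0.043014·-1.606836760=-1.963233800, ẋ'=-1.606836760+0.043014·-7.918413558=-1.947439401
       θ'=-0.095023550+0.043014·-1.244418054=-0.148550948, θ̇'=-1.244418054+0.043014·9.966937150=-0.815700219

(-1.963233800, -1.947439401, -0.148550948, -0.815700219)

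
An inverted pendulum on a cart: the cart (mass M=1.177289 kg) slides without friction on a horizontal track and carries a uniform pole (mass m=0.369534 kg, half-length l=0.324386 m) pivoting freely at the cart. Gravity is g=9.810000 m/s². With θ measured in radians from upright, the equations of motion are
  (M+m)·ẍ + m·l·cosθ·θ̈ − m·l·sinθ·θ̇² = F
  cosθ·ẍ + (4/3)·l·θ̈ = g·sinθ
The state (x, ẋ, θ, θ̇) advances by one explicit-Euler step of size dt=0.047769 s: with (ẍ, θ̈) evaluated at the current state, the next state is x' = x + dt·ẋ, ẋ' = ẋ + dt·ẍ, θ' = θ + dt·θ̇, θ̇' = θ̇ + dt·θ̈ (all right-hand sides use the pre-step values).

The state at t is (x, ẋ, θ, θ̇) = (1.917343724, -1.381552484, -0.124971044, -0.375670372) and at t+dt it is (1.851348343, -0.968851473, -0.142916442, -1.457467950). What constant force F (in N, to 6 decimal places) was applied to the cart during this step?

F = 10.672415 N

ẍ = (ẋ'−ẋ)/dt = (-0.968851473−-1.381552484)/0.047769 = 8.639515
θ̈ = (θ̇'−θ̇)/dt = (-1.457467950−-0.375670372)/0.047769 = -22.646436
sinθ=-0.124646, cosθ=0.992201
F = (M+m)·ẍ + m·l·cosθ·θ̈ − m·l·sinθ·θ̇² = 13.363801 + -2.693495 − -0.002109 = 10.672415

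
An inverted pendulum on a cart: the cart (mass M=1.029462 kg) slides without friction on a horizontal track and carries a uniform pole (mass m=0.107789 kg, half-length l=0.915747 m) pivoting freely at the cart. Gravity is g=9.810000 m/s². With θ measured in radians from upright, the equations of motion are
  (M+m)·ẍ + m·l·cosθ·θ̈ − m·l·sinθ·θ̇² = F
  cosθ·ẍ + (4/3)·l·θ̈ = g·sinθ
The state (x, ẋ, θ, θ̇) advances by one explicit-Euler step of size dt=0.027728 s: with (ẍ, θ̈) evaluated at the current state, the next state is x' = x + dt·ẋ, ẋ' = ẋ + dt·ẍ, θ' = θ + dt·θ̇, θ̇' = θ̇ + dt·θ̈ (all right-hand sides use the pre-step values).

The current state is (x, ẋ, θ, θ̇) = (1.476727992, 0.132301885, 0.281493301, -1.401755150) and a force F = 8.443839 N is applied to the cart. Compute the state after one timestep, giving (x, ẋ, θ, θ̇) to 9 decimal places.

(1.480396459, 0.348513293, 0.242625434, -1.509977810)

sinθ=0.277790485, cosθ=0.960641685
temp = (F + m·l·θ̇²·sinθ)/(M+m) = (8.443839 + 0.053878021)/1.137251 = 7.472156121
θ̈ = (g·sinθ − cosθ·temp)/(l·(4/3 − m·cos²θ/(M+m))) = -3.903009951
ẍ = temp − m·l·θ̈·cosθ/(M+m) = 7.797583963
Euler: x'=1.476727992+0.027728·0.132301885=1.480396459, ẋ'=0.132301885+0.027728·7.797583963=0.348513293
       θ'=0.281493301+0.027728·-1.401755150=0.242625434, θ̇'=-1.401755150+0.027728·-3.903009951=-1.509977810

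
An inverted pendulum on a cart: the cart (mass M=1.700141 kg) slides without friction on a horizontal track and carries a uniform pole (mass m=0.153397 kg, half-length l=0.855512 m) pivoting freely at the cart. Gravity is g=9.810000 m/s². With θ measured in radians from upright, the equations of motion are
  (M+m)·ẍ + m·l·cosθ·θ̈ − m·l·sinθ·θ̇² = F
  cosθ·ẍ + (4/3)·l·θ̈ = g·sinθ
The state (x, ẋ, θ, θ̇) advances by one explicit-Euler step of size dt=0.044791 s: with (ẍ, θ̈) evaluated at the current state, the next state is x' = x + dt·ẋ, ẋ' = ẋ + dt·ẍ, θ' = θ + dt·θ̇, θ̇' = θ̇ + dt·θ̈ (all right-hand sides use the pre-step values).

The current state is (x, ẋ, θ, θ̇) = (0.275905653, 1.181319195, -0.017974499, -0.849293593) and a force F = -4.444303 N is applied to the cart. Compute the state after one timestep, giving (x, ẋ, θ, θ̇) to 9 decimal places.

sinθ=-0.017973531, cosθ=0.999838463
temp = (F + m·l·θ̇²·sinθ)/(M+m) = (-4.444303 + -0.001701344)/1.853538 = -2.398658319
θ̈ = (g·sinθ − cosθ·temp)/(l·(4/3 − m·cos²θ/(M+m))) = 2.076775200
ẍ = temp − m·l·θ̈·cosθ/(M+m) = -2.545673034
Euler: x'=0.275905653+0.044791·1.181319195=0.328818121, ẋ'=1.181319195+0.044791·-2.545673034=1.067295954
       θ'=-0.017974499+0.044791·-0.849293593=-0.056015208, θ̇'=-0.849293593+0.044791·2.076775200=-0.756272755

(0.328818121, 1.067295954, -0.056015208, -0.756272755)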